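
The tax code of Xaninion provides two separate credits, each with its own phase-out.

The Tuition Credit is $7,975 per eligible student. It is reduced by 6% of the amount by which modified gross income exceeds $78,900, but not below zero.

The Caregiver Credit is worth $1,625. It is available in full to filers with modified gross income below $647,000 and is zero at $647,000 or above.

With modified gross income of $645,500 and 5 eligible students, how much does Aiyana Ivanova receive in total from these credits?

Tuition Credit: base = 5 × $7,975 = $39,875. 6% of the $566,600 excess over $78,900 is $33,996; credit = $39,875 − $33,996 = $5,879.
Caregiver Credit: $645,500 is below the $647,000 cutoff, so the full $1,625 applies.
Total: $5,879 + $1,625 = $7,504.

$7,504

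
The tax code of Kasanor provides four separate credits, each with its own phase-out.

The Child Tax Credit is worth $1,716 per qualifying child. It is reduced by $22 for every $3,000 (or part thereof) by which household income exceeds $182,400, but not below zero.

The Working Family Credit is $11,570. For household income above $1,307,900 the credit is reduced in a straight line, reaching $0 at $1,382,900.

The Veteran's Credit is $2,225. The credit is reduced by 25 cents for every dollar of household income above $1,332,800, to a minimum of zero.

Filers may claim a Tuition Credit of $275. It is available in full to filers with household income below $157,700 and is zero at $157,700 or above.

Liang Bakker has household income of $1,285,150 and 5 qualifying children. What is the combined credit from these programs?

Child Tax Credit: base = 5 × $1,716 = $8,580. income exceeds $182,400 by $1,102,750, which is 368 full-or-partial $3,000 increments; reduction = 368 × $22 = $8,096, leaving $484.
Working Family Credit: $1,285,150 is at or below the $1,307,900 threshold, so the full $11,570 applies.
Veteran's Credit: $1,285,150 is at or below the $1,332,800 threshold, so the full $2,225 applies.
Tuition Credit: $1,285,150 meets or exceeds the $157,700 cutoff, so the credit is $0.
Total: $484 + $11,570 + $2,225 + $0 = $14,279.

$14,279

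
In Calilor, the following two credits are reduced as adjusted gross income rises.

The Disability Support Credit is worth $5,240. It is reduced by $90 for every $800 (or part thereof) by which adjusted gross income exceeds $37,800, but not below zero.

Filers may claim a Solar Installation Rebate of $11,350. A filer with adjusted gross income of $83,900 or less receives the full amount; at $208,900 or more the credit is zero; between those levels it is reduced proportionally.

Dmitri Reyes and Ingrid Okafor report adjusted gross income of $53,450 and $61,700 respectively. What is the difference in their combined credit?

Dmitri ($53,450): Disability Support Credit: income exceeds $37,800 by $15,650, which is 20 full-or-partial $800 increments; reduction = 20 × $90 = $1,800, leaving $3,440. Solar Installation Rebate: $53,450 is at or below the $83,900 threshold, so the full $11,350 applies. total $3,440 + $11,350 = $14,790
Ingrid ($61,700): Disability Support Credit: income exceeds $37,800 by $23,900, which is 30 full-or-partial $800 increments; reduction = 30 × $90 = $2,700, leaving $2,540. Solar Installation Rebate: $61,700 is at or below the $83,900 threshold, so the full $11,350 applies. total $2,540 + $11,350 = $13,890
Difference: |$14,790 − $13,890| = $900.

$900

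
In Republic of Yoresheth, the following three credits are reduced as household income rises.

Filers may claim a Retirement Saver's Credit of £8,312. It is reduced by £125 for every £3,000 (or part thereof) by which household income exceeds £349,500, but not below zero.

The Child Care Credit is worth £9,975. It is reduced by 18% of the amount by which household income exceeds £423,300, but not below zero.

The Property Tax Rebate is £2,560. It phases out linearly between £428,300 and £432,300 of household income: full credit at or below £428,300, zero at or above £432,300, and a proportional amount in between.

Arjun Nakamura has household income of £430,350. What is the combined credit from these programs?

£14,891

Retirement Saver's Credit: income exceeds £349,500 by £80,850, which is 27 full-or-partial £3,000 increments; reduction = 27 × £125 = £3,375, leaving £4,937.
Child Care Credit: 18% of the £7,050 excess over £423,300 is £1,269; credit = £9,975 − £1,269 = £8,706.
Property Tax Rebate: £430,350 is £2,050 into a £4,000 phase-out range, leaving 1,950/4,000 of the credit: £2,560 × 1,950/4,000 = £1,248.
Total: £4,937 + £8,706 + £1,248 = £14,891.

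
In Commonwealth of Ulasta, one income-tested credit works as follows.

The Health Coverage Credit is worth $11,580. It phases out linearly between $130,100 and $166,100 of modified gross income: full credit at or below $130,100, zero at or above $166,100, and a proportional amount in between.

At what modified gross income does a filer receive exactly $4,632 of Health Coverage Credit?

$151,700

$4,632 is 4,632/11,580 of the full $11,580, so 6,948/11,580 of the $36,000 range has been used: income = $130,100 + $36,000 × 6,948/11,580 = $151,700.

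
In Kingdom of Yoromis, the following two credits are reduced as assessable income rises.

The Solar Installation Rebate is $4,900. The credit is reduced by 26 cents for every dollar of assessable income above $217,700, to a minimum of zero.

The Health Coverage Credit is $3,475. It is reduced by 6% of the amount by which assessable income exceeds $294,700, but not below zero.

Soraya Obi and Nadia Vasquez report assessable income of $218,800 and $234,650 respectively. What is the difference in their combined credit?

$4,121

Soraya ($218,800): Solar Installation Rebate: 26% of the $1,100 excess over $217,700 is $286; credit = $4,900 − $286 = $4,614. Health Coverage Credit: $218,800 is at or below the $294,700 threshold, so the full $3,475 applies. total $4,614 + $3,475 = $8,089
Nadia ($234,650): Solar Installation Rebate: 26% of the $16,950 excess over $217,700 is $4,407; credit = $4,900 − $4,407 = $493. Health Coverage Credit: $234,650 is at or below the $294,700 threshold, so the full $3,475 applies. total $493 + $3,475 = $3,968
Difference: |$8,089 − $3,968| = $4,121.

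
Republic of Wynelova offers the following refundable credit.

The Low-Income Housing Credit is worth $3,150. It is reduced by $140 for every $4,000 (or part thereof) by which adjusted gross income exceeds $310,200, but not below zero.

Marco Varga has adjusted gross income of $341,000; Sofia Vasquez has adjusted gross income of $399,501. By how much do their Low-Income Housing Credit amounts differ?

Marco ($341,000): Low-Income Housing Credit: income exceeds $310,200 by $30,800, which is 8 full-or-partial $4,000 increments; reduction = 8 × $140 = $1,120, leaving $2,030.
Sofia ($399,501): Low-Income Housing Credit: income exceeds $310,200 by $89,301 → 23 increments × $140 = $3,220 ≥ base, so the credit is $0.
Difference: |$2,030 − $0| = $2,030.

$2,030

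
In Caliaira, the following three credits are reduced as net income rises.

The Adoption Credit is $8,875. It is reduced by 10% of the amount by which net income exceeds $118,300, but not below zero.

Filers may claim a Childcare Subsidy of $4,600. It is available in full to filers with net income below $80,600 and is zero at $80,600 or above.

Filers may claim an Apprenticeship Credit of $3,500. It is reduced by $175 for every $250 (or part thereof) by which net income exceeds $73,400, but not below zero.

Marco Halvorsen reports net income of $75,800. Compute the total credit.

Adoption Credit: $75,800 is at or below the $118,300 threshold, so the full $8,875 applies.
Childcare Subsidy: $75,800 is below the $80,600 cutoff, so the full $4,600 applies.
Apprenticeship Credit: income exceeds $73,400 by $2,400, which is 10 full-or-partial $250 increments; reduction = 10 × $175 = $1,750, leaving $1,750.
Total: $8,875 + $4,600 + $1,750 = $15,225.

$15,225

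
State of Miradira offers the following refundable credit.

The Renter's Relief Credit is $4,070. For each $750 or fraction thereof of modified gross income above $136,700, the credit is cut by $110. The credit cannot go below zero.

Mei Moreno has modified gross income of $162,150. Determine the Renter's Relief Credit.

Renter's Relief Credit: income exceeds $136,700 by $25,450, which is 34 full-or-partial $750 increments; reduction = 34 × $110 = $3,740, leaving $330.

$330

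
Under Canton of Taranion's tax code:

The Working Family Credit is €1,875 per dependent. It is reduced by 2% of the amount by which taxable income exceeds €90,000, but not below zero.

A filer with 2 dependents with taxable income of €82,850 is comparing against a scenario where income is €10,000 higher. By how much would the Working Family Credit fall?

At €82,850 — base = 2 × €1,875 = €3,750. €82,850 is at or below the €90,000 threshold, so the full €3,750 applies.
At €92,850 — base = 2 × €1,875 = €3,750. 2% of the €2,850 excess over €90,000 is €57; credit = €3,750 − €57 = €3,693.
Lost: €3,750 − €3,693 = €57.

€57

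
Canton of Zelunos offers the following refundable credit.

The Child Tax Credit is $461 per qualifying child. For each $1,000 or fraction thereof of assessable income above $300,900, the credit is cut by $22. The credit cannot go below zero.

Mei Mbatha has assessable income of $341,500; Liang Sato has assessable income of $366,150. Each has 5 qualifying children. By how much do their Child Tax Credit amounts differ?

Mei ($341,500): Child Tax Credit: base = 5 × $461 = $2,305. income exceeds $300,900 by $40,600, which is 41 full-or-partial $1,000 increments; reduction = 41 × $22 = $902, leaving $1,403.
Liang ($366,150): Child Tax Credit: base = 5 × $461 = $2,305. income exceeds $300,900 by $65,250, which is 66 full-or-partial $1,000 increments; reduction = 66 × $22 = $1,452, leaving $853.
Difference: |$1,403 − $853| = $550.

$550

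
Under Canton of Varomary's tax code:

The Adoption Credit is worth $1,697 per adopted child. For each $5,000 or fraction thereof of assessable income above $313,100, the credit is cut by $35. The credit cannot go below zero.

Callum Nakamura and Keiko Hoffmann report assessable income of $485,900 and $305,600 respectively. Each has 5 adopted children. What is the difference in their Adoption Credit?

$1,225

Callum ($485,900): Adoption Credit: base = 5 × $1,697 = $8,485. income exceeds $313,100 by $172,800, which is 35 full-or-partial $5,000 increments; reduction = 35 × $35 = $1,225, leaving $7,260.
Keiko ($305,600): Adoption Credit: base = 5 × $1,697 = $8,485. $305,600 is at or below the $313,100 threshold, so the full $8,485 applies.
Difference: |$7,260 − $8,485| = $1,225.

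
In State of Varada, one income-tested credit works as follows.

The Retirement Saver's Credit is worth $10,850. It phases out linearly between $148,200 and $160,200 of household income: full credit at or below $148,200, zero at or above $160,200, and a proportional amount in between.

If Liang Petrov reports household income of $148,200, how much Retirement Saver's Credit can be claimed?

$10,850

Retirement Saver's Credit: $148,200 is at or below the $148,200 threshold, so the full $10,850 applies.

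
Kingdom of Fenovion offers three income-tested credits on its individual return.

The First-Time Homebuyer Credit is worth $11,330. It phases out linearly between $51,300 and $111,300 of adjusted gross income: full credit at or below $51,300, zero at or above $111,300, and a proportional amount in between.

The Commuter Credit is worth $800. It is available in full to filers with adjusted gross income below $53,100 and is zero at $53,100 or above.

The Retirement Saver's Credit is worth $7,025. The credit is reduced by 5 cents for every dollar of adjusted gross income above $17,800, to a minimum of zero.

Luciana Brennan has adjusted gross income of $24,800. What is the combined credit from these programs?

$18,805

First-Time Homebuyer Credit: $24,800 is at or below the $51,300 threshold, so the full $11,330 applies.
Commuter Credit: $24,800 is below the $53,100 cutoff, so the full $800 applies.
Retirement Saver's Credit: 5% of the $7,000 excess over $17,800 is $350; credit = $7,025 − $350 = $6,675.
Total: $11,330 + $800 + $6,675 = $18,805.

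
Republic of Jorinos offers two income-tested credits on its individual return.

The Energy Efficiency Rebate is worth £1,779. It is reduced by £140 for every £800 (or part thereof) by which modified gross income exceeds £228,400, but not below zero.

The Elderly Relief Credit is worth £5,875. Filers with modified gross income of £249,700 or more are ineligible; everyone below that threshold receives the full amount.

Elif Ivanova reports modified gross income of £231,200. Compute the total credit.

Energy Efficiency Rebate: income exceeds £228,400 by £2,800, which is 4 full-or-partial £800 increments; reduction = 4 × £140 = £560, leaving £1,219.
Elderly Relief Credit: £231,200 is below the £249,700 cutoff, so the full £5,875 applies.
Total: £1,219 + £5,875 = £7,094.

£7,094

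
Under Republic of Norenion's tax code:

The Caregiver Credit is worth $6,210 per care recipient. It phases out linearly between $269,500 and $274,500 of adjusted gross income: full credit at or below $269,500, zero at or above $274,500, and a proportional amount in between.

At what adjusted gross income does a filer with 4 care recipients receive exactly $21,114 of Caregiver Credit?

$270,250

Full credit = 4 × $6,210 = $24,840.
$21,114 is 21,114/24,840 of the full $24,840, so 3,726/24,840 of the $5,000 range has been used: income = $269,500 + $5,000 × 3,726/24,840 = $270,250.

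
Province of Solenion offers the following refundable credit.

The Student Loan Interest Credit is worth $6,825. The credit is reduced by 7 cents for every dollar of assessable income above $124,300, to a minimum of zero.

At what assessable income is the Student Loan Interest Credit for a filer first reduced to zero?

The credit falls by 7% of each dollar above $124,300, so it reaches zero when the excess is $6,825 / 7% = $97,500: income = $124,300 + $97,500 = $221,800.

$221,800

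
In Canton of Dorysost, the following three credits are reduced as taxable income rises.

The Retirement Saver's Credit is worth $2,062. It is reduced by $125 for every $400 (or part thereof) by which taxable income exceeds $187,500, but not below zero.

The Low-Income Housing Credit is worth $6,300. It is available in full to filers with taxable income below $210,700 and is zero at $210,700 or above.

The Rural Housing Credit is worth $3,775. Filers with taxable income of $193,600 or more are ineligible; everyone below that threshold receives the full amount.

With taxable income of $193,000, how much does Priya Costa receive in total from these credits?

$10,387

Retirement Saver's Credit: income exceeds $187,500 by $5,500, which is 14 full-or-partial $400 increments; reduction = 14 × $125 = $1,750, leaving $312.
Low-Income Housing Credit: $193,000 is below the $210,700 cutoff, so the full $6,300 applies.
Rural Housing Credit: $193,000 is below the $193,600 cutoff, so the full $3,775 applies.
Total: $312 + $6,300 + $3,775 = $10,387.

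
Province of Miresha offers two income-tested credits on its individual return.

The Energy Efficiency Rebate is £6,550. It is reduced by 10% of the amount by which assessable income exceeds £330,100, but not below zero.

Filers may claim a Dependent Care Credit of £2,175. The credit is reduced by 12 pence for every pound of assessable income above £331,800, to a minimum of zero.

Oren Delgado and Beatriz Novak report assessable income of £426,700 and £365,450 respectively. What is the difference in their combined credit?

Oren (£426,700): Energy Efficiency Rebate: 10% of the £96,600 excess over £330,100 is £9,660 ≥ base, so the credit is £0. Dependent Care Credit: 12% of the £94,900 excess over £331,800 is £11,388 ≥ base, so the credit is £0. total £0 + £0 = £0
Beatriz (£365,450): Energy Efficiency Rebate: 10% of the £35,350 excess over £330,100 is £3,535; credit = £6,550 − £3,535 = £3,015. Dependent Care Credit: 12% of the £33,650 excess over £331,800 is £4,038 ≥ base, so the credit is £0. total £3,015 + £0 = £3,015
Difference: |£0 − £3,015| = £3,015.

£3,015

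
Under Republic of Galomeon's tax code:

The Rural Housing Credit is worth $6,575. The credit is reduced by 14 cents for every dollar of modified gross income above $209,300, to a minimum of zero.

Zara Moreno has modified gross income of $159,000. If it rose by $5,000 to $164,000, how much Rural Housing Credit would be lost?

$0

At $159,000 — $159,000 is at or below the $209,300 threshold, so the full $6,575 applies.
At $164,000 — $164,000 is at or below the $209,300 threshold, so the full $6,575 applies.
Lost: $6,575 − $6,575 = $0.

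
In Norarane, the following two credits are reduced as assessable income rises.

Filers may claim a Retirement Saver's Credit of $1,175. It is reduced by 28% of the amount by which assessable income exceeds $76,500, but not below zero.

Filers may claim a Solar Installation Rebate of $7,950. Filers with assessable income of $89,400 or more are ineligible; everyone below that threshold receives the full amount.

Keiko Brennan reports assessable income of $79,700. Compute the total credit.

Retirement Saver's Credit: 28% of the $3,200 excess over $76,500 is $896; credit = $1,175 − $896 = $279.
Solar Installation Rebate: $79,700 is below the $89,400 cutoff, so the full $7,950 applies.
Total: $279 + $7,950 = $8,229.

$8,229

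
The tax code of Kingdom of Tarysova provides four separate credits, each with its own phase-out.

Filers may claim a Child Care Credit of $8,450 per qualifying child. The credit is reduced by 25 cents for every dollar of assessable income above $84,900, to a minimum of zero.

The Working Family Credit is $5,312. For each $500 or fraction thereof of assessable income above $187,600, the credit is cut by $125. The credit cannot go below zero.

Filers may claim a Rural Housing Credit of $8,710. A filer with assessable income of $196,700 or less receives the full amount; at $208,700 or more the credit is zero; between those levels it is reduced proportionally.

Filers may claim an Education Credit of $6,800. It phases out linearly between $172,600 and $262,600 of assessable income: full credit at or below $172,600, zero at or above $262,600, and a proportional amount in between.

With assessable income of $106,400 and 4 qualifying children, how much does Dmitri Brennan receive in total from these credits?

Child Care Credit: base = 4 × $8,450 = $33,800. 25% of the $21,500 excess over $84,900 is $5,375; credit = $33,800 − $5,375 = $28,425.
Working Family Credit: $106,400 is at or below the $187,600 threshold, so the full $5,312 applies.
Rural Housing Credit: $106,400 is at or below the $196,700 threshold, so the full $8,710 applies.
Education Credit: $106,400 is at or below the $172,600 threshold, so the full $6,800 applies.
Total: $28,425 + $5,312 + $8,710 + $6,800 = $49,247.

$49,247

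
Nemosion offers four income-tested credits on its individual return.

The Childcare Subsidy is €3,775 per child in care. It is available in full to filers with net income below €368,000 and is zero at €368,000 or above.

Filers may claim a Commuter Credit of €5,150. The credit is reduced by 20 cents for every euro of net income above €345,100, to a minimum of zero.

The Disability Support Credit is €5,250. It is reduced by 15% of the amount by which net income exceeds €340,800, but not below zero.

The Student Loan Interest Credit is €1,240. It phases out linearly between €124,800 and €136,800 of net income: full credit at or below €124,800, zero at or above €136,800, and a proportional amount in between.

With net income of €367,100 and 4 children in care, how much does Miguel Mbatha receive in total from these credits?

Childcare Subsidy: base = 4 × €3,775 = €15,100. €367,100 is below the €368,000 cutoff, so the full €15,100 applies.
Commuter Credit: 20% of the €22,000 excess over €345,100 is €4,400; credit = €5,150 − €4,400 = €750.
Disability Support Credit: 15% of the €26,300 excess over €340,800 is €3,945; credit = €5,250 − €3,945 = €1,305.
Student Loan Interest Credit: €367,100 is at or above €136,800, so the credit is €0.
Total: €15,100 + €750 + €1,305 + €0 = €17,155.

€17,155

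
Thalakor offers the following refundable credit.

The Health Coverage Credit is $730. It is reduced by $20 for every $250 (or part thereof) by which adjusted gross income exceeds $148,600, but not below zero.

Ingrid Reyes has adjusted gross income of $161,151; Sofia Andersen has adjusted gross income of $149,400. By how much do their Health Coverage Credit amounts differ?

Ingrid ($161,151): Health Coverage Credit: income exceeds $148,600 by $12,551 → 51 increments × $20 = $1,020 ≥ base, so the credit is $0.
Sofia ($149,400): Health Coverage Credit: income exceeds $148,600 by $800, which is 4 full-or-partial $250 increments; reduction = 4 × $20 = $80, leaving $650.
Difference: |$0 − $650| = $650.

$650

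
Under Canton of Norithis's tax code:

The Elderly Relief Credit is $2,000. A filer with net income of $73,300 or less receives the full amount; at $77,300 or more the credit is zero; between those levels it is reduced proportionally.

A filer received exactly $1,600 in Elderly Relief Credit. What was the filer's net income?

$1,600 is 1,600/2,000 of the full $2,000, so 400/2,000 of the $4,000 range has been used: income = $73,300 + $4,000 × 400/2,000 = $74,100.

$74,100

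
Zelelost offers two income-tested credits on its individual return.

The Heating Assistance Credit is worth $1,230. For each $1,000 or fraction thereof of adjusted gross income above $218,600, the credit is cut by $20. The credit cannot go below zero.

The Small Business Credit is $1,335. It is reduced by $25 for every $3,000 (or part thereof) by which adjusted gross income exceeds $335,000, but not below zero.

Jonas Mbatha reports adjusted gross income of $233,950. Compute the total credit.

Heating Assistance Credit: income exceeds $218,600 by $15,350, which is 16 full-or-partial $1,000 increments; reduction = 16 × $20 = $320, leaving $910.
Small Business Credit: $233,950 is at or below the $335,000 threshold, so the full $1,335 applies.
Total: $910 + $1,335 = $2,245.

$2,245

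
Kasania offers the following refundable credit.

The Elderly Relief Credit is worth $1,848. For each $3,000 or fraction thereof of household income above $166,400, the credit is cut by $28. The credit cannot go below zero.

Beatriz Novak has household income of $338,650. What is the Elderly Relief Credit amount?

$224

Elderly Relief Credit: income exceeds $166,400 by $172,250, which is 58 full-or-partial $3,000 increments; reduction = 58 × $28 = $1,624, leaving $224.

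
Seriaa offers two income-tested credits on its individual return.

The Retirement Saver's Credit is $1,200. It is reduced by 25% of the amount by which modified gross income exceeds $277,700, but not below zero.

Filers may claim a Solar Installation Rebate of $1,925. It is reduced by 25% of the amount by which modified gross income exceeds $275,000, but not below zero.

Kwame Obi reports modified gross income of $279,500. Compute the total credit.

Retirement Saver's Credit: 25% of the $1,800 excess over $277,700 is $450; credit = $1,200 − $450 = $750.
Solar Installation Rebate: 25% of the $4,500 excess over $275,000 is $1,125; credit = $1,925 − $1,125 = $800.
Total: $750 + $800 = $1,550.

$1,550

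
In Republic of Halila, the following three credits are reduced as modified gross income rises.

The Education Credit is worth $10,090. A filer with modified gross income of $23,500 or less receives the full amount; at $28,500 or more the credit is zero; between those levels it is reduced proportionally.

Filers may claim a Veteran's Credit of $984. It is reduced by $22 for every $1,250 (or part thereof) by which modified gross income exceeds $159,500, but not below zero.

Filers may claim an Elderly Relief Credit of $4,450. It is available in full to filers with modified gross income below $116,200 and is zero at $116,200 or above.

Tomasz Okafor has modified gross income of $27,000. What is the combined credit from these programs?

$8,461

Education Credit: $27,000 is $3,500 into a $5,000 phase-out range, leaving 1,500/5,000 of the credit: $10,090 × 1,500/5,000 = $3,027.
Veteran's Credit: $27,000 is at or below the $159,500 threshold, so the full $984 applies.
Elderly Relief Credit: $27,000 is below the $116,200 cutoff, so the full $4,450 applies.
Total: $3,027 + $984 + $4,450 = $8,461.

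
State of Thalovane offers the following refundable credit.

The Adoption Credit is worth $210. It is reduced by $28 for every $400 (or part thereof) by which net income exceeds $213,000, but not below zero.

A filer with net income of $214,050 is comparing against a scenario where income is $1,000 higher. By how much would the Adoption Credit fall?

At $214,050 — income exceeds $213,000 by $1,050, which is 3 full-or-partial $400 increments; reduction = 3 × $28 = $84, leaving $126.
At $215,050 — income exceeds $213,000 by $2,050, which is 6 full-or-partial $400 increments; reduction = 6 × $28 = $168, leaving $42.
Lost: $126 − $42 = $84.

$84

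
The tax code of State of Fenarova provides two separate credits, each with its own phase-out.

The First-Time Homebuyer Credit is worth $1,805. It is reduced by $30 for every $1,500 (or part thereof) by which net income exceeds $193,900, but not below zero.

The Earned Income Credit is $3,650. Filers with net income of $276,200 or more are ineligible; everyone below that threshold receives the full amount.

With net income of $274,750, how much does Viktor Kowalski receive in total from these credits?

$3,835

First-Time Homebuyer Credit: income exceeds $193,900 by $80,850, which is 54 full-or-partial $1,500 increments; reduction = 54 × $30 = $1,620, leaving $185.
Earned Income Credit: $274,750 is below the $276,200 cutoff, so the full $3,650 applies.
Total: $185 + $3,650 = $3,835.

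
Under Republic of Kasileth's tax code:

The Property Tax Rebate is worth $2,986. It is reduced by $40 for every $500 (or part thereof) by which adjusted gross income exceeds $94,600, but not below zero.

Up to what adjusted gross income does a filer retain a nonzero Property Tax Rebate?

$131,600

After 74 increments the reduction is 74 × $40 = $2,960, leaving $26; one more increment wipes it out. Increment 74 ends at excess 74 × $500 = $37,000, so the highest qualifying income is $94,600 + $37,000 = $131,600.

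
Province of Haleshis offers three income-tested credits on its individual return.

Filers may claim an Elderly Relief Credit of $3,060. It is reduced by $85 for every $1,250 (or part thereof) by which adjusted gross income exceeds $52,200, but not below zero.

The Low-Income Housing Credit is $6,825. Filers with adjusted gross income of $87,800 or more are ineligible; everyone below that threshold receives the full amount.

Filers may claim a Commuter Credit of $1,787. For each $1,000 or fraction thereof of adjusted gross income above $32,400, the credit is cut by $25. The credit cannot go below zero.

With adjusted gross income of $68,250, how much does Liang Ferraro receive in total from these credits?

$9,667

Elderly Relief Credit: income exceeds $52,200 by $16,050, which is 13 full-or-partial $1,250 increments; reduction = 13 × $85 = $1,105, leaving $1,955.
Low-Income Housing Credit: $68,250 is below the $87,800 cutoff, so the full $6,825 applies.
Commuter Credit: income exceeds $32,400 by $35,850, which is 36 full-or-partial $1,000 increments; reduction = 36 × $25 = $900, leaving $887.
Total: $1,955 + $6,825 + $887 = $9,667.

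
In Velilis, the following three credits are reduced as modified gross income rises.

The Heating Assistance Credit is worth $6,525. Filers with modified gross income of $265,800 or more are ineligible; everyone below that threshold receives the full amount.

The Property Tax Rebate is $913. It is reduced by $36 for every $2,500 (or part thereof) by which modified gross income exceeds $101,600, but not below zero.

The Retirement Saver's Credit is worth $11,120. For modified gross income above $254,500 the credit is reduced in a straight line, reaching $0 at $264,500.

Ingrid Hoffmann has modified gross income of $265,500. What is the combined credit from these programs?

$6,525

Heating Assistance Credit: $265,500 is below the $265,800 cutoff, so the full $6,525 applies.
Property Tax Rebate: income exceeds $101,600 by $163,900 → 66 increments × $36 = $2,376 ≥ base, so the credit is $0.
Retirement Saver's Credit: $265,500 is at or above $264,500, so the credit is $0.
Total: $6,525 + $0 + $0 = $6,525.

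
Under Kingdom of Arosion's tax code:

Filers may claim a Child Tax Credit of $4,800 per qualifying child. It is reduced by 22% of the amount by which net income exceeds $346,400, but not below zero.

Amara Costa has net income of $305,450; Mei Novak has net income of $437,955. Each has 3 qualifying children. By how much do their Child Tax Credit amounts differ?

$14,400

Amara ($305,450): Child Tax Credit: base = 3 × $4,800 = $14,400. $305,450 is at or below the $346,400 threshold, so the full $14,400 applies.
Mei ($437,955): Child Tax Credit: base = 3 × $4,800 = $14,400. 22% of the $91,555 excess over $346,400 is $20,142.10 ≥ base, so the credit is $0.
Difference: |$14,400 − $0| = $14,400.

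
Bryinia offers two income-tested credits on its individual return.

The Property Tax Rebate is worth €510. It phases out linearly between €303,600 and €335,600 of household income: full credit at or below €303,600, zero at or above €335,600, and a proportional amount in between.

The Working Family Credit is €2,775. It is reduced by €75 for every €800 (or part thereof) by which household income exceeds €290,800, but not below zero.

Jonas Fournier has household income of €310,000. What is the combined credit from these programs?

Property Tax Rebate: €310,000 is €6,400 into a €32,000 phase-out range, leaving 25,600/32,000 of the credit: €510 × 25,600/32,000 = €408.
Working Family Credit: income exceeds €290,800 by €19,200, which is 24 full-or-partial €800 increments; reduction = 24 × €75 = €1,800, leaving €975.
Total: €408 + €975 = €1,383.

€1,383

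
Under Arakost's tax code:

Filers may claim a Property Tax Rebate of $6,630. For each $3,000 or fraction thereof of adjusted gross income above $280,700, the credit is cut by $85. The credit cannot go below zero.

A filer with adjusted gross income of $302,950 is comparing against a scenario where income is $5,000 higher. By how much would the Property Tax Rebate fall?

$170

At $302,950 — income exceeds $280,700 by $22,250, which is 8 full-or-partial $3,000 increments; reduction = 8 × $85 = $680, leaving $5,950.
At $307,950 — income exceeds $280,700 by $27,250, which is 10 full-or-partial $3,000 increments; reduction = 10 × $85 = $850, leaving $5,780.
Lost: $5,950 − $5,780 = $170.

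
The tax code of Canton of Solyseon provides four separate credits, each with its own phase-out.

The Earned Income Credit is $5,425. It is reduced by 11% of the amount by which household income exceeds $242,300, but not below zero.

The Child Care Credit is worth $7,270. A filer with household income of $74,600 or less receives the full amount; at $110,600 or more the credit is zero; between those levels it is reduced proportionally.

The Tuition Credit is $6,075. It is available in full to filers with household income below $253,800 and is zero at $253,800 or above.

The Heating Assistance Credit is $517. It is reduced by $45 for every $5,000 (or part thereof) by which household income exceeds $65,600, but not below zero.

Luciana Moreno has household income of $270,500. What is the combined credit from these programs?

$2,323

Earned Income Credit: 11% of the $28,200 excess over $242,300 is $3,102; credit = $5,425 − $3,102 = $2,323.
Child Care Credit: $270,500 is at or above $110,600, so the credit is $0.
Tuition Credit: $270,500 meets or exceeds the $253,800 cutoff, so the credit is $0.
Heating Assistance Credit: income exceeds $65,600 by $204,900 → 41 increments × $45 = $1,845 ≥ base, so the credit is $0.
Total: $2,323 + $0 + $0 + $0 = $2,323.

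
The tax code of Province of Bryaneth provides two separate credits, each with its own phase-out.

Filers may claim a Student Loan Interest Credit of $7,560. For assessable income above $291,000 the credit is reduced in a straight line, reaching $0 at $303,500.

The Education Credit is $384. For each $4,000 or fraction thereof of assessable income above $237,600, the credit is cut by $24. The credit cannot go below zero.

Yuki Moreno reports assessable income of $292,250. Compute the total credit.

$6,852

Student Loan Interest Credit: $292,250 is $1,250 into a $12,500 phase-out range, leaving 11,250/12,500 of the credit: $7,560 × 11,250/12,500 = $6,804.
Education Credit: income exceeds $237,600 by $54,650, which is 14 full-or-partial $4,000 increments; reduction = 14 × $24 = $336, leaving $48.
Total: $6,804 + $48 = $6,852.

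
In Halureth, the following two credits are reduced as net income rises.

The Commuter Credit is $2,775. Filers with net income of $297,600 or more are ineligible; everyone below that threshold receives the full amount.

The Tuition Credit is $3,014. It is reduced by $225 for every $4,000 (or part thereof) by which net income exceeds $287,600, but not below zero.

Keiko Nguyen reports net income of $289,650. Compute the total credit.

Commuter Credit: $289,650 is below the $297,600 cutoff, so the full $2,775 applies.
Tuition Credit: income exceeds $287,600 by $2,050, which is 1 full-or-partial $4,000 increment; reduction = 1 × $225 = $225, leaving $2,789.
Total: $2,775 + $2,789 = $5,564.

$5,564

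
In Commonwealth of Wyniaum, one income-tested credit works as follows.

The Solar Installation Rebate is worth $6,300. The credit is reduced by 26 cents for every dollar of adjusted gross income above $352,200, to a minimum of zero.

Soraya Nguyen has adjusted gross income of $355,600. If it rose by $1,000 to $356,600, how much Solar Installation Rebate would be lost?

$260

At $355,600 — 26% of the $3,400 excess over $352,200 is $884; credit = $6,300 − $884 = $5,416.
At $356,600 — 26% of the $4,400 excess over $352,200 is $1,144; credit = $6,300 − $1,144 = $5,156.
Lost: $5,416 − $5,156 = $260.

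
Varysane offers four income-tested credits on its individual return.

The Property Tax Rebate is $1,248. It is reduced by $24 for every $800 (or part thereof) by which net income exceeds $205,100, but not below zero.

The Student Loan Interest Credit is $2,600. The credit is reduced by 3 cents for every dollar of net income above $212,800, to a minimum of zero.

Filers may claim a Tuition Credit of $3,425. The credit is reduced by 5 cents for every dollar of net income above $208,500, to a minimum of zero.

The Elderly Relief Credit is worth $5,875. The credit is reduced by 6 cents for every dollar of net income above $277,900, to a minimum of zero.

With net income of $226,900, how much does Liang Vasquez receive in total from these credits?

$11,133

Property Tax Rebate: income exceeds $205,100 by $21,800, which is 28 full-or-partial $800 increments; reduction = 28 × $24 = $672, leaving $576.
Student Loan Interest Credit: 3% of the $14,100 excess over $212,800 is $423; credit = $2,600 − $423 = $2,177.
Tuition Credit: 5% of the $18,400 excess over $208,500 is $920; credit = $3,425 − $920 = $2,505.
Elderly Relief Credit: $226,900 is at or below the $277,900 threshold, so the full $5,875 applies.
Total: $576 + $2,177 + $2,505 + $5,875 = $11,133.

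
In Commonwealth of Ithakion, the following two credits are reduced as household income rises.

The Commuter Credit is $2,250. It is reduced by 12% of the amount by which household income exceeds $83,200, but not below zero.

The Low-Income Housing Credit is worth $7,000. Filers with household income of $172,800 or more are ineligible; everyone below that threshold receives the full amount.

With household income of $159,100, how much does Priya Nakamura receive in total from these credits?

$7,000

Commuter Credit: 12% of the $75,900 excess over $83,200 is $9,108 ≥ base, so the credit is $0.
Low-Income Housing Credit: $159,100 is below the $172,800 cutoff, so the full $7,000 applies.
Total: $0 + $7,000 = $7,000.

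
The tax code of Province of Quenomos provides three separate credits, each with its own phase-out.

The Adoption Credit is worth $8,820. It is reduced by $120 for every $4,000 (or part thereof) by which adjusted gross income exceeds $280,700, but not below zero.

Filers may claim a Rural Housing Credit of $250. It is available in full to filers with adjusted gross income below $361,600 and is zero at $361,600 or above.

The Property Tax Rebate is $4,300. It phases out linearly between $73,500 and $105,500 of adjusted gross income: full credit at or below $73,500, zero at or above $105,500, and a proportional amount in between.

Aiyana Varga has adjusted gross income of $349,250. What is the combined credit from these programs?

Adoption Credit: income exceeds $280,700 by $68,550, which is 18 full-or-partial $4,000 increments; reduction = 18 × $120 = $2,160, leaving $6,660.
Rural Housing Credit: $349,250 is below the $361,600 cutoff, so the full $250 applies.
Property Tax Rebate: $349,250 is at or above $105,500, so the credit is $0.
Total: $6,660 + $250 + $0 = $6,910.

$6,910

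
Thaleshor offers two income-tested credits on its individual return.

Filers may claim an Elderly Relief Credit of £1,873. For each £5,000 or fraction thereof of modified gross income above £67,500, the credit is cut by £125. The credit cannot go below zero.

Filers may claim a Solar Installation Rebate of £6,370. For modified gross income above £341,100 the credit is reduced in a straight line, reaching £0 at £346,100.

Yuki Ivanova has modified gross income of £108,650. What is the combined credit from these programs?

£7,118

Elderly Relief Credit: income exceeds £67,500 by £41,150, which is 9 full-or-partial £5,000 increments; reduction = 9 × £125 = £1,125, leaving £748.
Solar Installation Rebate: £108,650 is at or below the £341,100 threshold, so the full £6,370 applies.
Total: £748 + £6,370 = £7,118.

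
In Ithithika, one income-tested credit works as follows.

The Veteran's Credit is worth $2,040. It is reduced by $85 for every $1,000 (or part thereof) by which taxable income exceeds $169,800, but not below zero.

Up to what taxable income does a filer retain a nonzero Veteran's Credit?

After 23 increments the reduction is 23 × $85 = $1,955, leaving $85; one more increment wipes it out. Increment 23 ends at excess 23 × $1,000 = $23,000, so the highest qualifying income is $169,800 + $23,000 = $192,800.

$192,800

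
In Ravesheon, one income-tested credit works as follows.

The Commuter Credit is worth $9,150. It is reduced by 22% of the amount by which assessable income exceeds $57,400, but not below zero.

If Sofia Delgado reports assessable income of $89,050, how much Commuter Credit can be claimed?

Commuter Credit: 22% of the $31,650 excess over $57,400 is $6,963; credit = $9,150 − $6,963 = $2,187.

$2,187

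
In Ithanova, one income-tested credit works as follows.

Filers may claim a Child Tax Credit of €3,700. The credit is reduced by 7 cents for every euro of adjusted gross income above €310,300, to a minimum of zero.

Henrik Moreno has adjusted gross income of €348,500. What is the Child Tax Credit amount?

€1,026

Child Tax Credit: 7% of the €38,200 excess over €310,300 is €2,674; credit = €3,700 − €2,674 = €1,026.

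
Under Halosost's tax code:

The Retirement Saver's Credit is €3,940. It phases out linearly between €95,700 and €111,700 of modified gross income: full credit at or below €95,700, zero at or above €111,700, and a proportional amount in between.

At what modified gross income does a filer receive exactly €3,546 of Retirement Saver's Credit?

€97,300

€3,546 is 3,546/3,940 of the full €3,940, so 394/3,940 of the €16,000 range has been used: income = €95,700 + €16,000 × 394/3,940 = €97,300.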